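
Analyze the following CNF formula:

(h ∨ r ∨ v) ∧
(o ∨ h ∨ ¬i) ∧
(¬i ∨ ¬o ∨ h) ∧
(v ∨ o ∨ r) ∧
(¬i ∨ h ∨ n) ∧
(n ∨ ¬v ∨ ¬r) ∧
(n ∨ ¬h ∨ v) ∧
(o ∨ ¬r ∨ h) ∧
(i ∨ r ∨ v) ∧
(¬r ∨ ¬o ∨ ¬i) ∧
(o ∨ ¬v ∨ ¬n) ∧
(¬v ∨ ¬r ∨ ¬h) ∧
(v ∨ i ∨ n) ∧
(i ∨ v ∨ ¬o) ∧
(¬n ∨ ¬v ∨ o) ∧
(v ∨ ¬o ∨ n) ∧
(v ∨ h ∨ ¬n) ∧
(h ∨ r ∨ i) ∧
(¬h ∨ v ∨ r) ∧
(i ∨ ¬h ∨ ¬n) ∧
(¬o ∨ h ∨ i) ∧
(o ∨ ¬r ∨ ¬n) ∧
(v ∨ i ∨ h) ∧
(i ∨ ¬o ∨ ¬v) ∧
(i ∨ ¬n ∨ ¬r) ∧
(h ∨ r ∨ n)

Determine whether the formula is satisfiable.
Yes

Yes, the formula is satisfiable.

One satisfying assignment is: o=False, n=False, h=True, i=False, r=False, v=True

Verification: With this assignment, all 26 clauses evaluate to true.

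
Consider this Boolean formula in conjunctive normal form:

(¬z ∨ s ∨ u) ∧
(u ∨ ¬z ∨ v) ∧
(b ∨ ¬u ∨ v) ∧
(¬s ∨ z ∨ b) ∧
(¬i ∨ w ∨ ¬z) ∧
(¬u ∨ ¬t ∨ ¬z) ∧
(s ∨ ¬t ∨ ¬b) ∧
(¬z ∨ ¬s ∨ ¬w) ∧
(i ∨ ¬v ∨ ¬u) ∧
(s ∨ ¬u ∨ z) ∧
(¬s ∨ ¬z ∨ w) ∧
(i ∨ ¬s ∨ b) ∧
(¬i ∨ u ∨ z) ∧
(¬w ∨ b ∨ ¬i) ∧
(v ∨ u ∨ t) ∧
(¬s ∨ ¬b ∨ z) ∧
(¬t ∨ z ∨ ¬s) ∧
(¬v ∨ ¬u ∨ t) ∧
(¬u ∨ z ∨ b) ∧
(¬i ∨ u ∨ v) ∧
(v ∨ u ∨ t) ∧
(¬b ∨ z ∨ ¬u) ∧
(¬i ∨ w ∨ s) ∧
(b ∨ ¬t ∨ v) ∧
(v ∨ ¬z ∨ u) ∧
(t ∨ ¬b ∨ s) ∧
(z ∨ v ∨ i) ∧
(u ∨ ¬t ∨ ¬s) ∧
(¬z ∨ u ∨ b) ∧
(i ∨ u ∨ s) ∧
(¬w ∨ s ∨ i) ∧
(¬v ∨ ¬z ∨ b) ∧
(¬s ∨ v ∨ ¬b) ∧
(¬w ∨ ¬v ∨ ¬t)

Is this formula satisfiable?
No

No, the formula is not satisfiable.

No assignment of truth values to the variables can make all 34 clauses true simultaneously.

The formula is UNSAT (unsatisfiable).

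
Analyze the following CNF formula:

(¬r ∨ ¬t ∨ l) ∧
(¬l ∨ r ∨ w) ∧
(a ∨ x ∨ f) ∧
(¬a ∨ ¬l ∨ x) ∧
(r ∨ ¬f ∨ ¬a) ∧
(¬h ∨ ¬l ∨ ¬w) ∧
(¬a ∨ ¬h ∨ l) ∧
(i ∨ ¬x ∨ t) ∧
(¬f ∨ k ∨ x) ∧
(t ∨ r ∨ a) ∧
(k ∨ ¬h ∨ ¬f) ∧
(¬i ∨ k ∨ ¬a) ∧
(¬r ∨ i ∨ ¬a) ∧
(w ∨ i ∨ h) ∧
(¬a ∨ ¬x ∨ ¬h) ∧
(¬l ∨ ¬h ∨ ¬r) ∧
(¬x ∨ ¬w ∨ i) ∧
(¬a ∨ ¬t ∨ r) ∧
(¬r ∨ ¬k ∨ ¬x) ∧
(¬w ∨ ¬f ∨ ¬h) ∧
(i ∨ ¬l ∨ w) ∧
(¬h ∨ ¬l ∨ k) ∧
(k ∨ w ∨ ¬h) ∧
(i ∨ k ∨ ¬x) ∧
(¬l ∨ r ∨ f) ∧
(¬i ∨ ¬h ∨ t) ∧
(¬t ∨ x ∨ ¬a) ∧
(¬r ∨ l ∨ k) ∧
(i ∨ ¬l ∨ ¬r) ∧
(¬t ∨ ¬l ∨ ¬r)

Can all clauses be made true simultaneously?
Yes

Yes, the formula is satisfiable.

One satisfying assignment is: i=False, k=False, f=False, r=False, x=False, t=False, h=False, a=True, l=False, w=True

Verification: With this assignment, all 30 clauses evaluate to true.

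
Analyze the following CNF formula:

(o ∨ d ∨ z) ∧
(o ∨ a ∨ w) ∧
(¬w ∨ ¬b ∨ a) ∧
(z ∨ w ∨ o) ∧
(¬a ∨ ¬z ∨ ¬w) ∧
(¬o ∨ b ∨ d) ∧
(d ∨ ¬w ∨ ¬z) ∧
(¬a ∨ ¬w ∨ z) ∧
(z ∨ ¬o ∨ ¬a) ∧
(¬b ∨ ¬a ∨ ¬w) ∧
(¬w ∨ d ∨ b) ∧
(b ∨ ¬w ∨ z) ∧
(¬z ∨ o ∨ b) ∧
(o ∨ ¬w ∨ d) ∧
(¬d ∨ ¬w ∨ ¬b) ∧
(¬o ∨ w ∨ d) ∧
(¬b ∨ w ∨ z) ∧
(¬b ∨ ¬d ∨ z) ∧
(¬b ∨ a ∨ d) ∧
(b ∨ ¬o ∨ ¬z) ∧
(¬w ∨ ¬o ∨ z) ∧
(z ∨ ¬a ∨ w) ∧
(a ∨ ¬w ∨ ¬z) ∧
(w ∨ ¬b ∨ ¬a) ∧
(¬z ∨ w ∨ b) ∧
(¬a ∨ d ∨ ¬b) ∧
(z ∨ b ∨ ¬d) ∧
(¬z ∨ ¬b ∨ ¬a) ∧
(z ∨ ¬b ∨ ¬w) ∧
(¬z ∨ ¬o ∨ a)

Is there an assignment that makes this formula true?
No

No, the formula is not satisfiable.

No assignment of truth values to the variables can make all 30 clauses true simultaneously.

The formula is UNSAT (unsatisfiable).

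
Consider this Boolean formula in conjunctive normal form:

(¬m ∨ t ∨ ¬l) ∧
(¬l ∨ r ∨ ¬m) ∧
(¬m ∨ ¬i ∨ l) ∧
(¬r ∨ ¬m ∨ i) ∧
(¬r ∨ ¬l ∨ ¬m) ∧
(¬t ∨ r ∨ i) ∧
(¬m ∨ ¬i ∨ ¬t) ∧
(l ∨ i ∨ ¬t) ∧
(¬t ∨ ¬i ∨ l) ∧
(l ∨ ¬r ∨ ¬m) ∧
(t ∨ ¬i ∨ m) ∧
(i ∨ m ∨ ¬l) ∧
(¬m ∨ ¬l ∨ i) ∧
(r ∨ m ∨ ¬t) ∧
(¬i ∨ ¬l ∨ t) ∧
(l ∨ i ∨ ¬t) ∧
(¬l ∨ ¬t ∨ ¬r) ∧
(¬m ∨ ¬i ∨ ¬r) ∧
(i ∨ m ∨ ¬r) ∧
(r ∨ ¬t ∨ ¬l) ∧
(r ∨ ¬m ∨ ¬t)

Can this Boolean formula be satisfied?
Yes

Yes, the formula is satisfiable.

One satisfying assignment is: m=False, l=False, i=False, r=False, t=False

Verification: With this assignment, all 21 clauses evaluate to true.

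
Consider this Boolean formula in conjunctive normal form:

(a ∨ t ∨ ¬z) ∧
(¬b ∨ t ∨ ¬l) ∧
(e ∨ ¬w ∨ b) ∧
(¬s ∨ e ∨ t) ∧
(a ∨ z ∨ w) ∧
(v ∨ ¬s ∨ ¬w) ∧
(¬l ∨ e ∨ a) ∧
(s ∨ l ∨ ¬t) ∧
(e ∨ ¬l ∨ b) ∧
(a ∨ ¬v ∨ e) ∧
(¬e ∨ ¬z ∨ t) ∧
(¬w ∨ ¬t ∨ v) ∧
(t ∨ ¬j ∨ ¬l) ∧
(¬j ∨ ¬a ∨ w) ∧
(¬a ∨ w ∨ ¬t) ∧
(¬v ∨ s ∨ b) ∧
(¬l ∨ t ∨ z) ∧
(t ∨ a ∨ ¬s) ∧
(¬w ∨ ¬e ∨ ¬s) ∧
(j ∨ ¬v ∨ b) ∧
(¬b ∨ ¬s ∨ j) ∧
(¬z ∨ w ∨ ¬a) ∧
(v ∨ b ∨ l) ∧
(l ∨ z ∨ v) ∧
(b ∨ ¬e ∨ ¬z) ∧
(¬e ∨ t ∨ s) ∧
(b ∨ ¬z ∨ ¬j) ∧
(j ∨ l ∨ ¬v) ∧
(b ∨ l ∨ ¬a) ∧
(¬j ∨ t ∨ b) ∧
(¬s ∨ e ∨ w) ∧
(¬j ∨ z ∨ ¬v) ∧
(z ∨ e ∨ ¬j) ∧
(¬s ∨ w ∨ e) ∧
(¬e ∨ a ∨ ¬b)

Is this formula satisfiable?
Yes

Yes, the formula is satisfiable.

One satisfying assignment is: a=True, l=False, t=False, e=False, j=False, w=True, v=False, z=True, b=True, s=False

Verification: With this assignment, all 35 clauses evaluate to true.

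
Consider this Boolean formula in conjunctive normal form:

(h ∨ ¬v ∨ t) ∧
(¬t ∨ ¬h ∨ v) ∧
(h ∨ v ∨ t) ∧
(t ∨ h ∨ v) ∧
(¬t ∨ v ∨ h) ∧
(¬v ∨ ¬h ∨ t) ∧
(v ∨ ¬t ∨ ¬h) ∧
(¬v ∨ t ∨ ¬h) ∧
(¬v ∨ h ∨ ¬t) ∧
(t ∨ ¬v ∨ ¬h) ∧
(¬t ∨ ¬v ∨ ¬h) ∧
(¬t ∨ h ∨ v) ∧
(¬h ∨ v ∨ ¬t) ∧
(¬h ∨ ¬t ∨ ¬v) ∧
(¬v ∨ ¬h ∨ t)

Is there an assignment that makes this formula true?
Yes

Yes, the formula is satisfiable.

One satisfying assignment is: v=False, h=True, t=False

Verification: With this assignment, all 15 clauses evaluate to true.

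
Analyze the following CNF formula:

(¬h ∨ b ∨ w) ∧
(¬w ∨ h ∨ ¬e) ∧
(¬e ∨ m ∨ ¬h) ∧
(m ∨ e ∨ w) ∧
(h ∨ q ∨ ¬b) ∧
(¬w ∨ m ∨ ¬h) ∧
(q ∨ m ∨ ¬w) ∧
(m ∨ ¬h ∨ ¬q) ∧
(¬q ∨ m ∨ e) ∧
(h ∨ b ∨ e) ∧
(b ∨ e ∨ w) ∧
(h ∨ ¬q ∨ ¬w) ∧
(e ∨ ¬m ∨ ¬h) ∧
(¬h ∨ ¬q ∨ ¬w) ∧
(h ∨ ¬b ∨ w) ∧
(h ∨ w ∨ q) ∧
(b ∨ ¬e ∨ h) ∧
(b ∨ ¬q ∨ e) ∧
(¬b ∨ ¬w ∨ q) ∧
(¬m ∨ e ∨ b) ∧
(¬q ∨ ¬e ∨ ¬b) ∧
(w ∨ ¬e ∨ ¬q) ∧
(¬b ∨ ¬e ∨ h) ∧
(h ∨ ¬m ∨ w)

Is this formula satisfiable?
Yes

Yes, the formula is satisfiable.

One satisfying assignment is: w=False, q=False, b=True, h=True, m=True, e=True

Verification: With this assignment, all 24 clauses evaluate to true.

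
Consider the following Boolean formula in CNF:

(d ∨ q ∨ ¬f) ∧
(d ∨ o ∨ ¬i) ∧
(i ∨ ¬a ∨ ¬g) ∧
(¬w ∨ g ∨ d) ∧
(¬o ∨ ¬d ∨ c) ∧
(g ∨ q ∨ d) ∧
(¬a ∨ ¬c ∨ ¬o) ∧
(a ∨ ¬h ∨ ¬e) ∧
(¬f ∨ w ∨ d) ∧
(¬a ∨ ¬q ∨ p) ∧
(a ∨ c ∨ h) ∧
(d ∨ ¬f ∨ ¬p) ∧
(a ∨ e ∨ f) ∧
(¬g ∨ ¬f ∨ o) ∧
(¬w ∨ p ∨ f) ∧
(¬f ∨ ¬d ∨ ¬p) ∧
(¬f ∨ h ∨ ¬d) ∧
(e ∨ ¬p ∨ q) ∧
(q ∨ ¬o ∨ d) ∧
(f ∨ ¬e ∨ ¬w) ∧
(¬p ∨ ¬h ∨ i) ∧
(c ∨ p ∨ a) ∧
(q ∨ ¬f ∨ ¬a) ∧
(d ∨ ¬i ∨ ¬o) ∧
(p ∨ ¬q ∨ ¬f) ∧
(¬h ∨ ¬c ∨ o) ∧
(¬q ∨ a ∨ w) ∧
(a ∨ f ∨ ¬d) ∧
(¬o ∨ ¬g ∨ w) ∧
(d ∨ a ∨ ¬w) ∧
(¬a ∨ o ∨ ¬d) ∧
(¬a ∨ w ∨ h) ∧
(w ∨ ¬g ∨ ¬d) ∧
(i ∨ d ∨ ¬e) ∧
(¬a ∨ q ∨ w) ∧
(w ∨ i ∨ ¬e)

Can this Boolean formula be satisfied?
Yes

Yes, the formula is satisfiable.

One satisfying assignment is: h=True, a=False, d=True, f=True, g=False, c=True, i=False, q=False, p=False, e=False, o=True, w=True

Verification: With this assignment, all 36 clauses evaluate to true.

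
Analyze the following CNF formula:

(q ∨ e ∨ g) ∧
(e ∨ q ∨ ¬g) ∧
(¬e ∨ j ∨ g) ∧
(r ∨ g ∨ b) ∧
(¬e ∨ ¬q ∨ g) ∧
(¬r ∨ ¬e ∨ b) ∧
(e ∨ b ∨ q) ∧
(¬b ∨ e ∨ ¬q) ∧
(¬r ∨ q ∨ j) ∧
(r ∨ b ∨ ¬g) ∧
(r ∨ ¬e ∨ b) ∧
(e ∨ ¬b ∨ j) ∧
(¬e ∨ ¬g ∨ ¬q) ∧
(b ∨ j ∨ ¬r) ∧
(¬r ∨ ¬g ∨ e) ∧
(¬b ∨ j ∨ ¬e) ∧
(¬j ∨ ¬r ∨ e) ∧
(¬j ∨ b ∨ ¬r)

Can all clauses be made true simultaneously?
Yes

Yes, the formula is satisfiable.

One satisfying assignment is: e=True, q=False, b=True, r=False, j=True, g=False

Verification: With this assignment, all 18 clauses evaluate to true.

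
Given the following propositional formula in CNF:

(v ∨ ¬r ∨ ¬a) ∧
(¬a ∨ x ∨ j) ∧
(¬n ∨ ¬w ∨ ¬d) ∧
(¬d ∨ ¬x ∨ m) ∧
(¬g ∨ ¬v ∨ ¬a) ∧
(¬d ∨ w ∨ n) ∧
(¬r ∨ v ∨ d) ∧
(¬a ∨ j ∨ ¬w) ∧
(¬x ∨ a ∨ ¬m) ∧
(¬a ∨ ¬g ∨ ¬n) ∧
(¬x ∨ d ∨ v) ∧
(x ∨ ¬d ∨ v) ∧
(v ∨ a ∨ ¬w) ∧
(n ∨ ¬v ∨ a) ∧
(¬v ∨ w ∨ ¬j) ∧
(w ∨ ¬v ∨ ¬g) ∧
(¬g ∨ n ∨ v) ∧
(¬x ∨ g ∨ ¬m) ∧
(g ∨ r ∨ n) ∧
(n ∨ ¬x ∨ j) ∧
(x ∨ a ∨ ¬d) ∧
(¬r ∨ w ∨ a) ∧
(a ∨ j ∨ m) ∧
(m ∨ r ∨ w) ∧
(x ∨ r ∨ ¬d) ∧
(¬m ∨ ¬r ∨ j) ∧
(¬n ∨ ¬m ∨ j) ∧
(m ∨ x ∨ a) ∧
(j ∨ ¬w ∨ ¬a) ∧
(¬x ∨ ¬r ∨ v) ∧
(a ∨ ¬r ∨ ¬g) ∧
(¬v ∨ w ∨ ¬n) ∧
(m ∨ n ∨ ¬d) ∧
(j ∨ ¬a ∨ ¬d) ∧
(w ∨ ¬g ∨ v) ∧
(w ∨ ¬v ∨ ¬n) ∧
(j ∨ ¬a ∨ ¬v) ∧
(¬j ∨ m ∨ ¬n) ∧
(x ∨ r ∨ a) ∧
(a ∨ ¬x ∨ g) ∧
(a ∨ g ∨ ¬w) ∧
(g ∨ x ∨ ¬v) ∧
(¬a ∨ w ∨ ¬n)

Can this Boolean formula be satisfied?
Yes

Yes, the formula is satisfiable.

One satisfying assignment is: g=False, j=True, m=False, w=True, d=False, x=True, r=True, n=False, v=True, a=True

Verification: With this assignment, all 43 clauses evaluate to true.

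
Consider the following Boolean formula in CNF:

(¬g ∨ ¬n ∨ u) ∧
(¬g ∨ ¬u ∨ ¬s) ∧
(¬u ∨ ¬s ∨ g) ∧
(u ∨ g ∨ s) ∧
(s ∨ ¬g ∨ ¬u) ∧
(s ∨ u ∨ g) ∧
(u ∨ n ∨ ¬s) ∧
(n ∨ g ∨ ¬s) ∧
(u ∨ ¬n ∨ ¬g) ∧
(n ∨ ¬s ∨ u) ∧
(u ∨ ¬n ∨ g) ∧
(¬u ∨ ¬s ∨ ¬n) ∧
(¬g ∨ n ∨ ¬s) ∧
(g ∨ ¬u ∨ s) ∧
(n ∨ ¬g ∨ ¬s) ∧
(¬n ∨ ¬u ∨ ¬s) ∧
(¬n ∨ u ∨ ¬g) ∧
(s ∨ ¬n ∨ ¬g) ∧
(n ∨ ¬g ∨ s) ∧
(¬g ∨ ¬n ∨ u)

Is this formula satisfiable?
No

No, the formula is not satisfiable.

No assignment of truth values to the variables can make all 20 clauses true simultaneously.

The formula is UNSAT (unsatisfiable).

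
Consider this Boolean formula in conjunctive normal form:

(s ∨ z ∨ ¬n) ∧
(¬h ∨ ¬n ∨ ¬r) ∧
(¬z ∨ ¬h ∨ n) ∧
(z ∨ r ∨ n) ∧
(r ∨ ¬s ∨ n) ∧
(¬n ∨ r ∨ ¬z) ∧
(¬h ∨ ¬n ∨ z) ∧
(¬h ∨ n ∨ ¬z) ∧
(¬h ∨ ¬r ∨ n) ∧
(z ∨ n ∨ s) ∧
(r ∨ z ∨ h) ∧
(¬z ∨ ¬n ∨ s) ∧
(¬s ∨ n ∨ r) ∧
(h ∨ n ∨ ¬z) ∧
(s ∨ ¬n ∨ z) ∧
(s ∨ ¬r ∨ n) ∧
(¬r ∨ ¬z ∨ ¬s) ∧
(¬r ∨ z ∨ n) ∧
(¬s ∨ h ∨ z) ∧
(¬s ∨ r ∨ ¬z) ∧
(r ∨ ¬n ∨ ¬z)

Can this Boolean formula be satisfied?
No

No, the formula is not satisfiable.

No assignment of truth values to the variables can make all 21 clauses true simultaneously.

The formula is UNSAT (unsatisfiable).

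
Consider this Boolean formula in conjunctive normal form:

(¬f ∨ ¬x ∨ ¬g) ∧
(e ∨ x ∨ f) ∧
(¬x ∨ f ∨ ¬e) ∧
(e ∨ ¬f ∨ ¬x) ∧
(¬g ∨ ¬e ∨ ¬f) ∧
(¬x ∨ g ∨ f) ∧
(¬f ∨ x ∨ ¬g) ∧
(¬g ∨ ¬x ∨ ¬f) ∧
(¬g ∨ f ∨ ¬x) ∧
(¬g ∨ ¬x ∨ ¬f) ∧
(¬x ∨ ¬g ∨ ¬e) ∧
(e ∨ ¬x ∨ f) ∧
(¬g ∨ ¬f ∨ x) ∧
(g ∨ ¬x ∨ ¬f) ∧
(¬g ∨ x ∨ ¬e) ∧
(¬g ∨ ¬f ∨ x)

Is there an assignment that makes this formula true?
Yes

Yes, the formula is satisfiable.

One satisfying assignment is: e=False, g=False, f=True, x=False

Verification: With this assignment, all 16 clauses evaluate to true.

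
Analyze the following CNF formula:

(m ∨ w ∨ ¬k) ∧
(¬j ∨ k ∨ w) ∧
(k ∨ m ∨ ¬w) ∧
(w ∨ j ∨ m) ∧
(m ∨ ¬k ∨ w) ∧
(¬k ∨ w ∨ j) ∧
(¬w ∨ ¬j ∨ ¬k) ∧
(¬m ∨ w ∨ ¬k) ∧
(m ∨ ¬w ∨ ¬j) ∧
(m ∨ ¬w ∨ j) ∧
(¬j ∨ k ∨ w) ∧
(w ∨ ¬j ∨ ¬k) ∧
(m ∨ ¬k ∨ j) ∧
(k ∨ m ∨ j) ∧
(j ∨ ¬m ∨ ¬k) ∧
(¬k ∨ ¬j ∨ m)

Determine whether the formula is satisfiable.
Yes

Yes, the formula is satisfiable.

One satisfying assignment is: m=True, j=False, w=False, k=False

Verification: With this assignment, all 16 clauses evaluate to true.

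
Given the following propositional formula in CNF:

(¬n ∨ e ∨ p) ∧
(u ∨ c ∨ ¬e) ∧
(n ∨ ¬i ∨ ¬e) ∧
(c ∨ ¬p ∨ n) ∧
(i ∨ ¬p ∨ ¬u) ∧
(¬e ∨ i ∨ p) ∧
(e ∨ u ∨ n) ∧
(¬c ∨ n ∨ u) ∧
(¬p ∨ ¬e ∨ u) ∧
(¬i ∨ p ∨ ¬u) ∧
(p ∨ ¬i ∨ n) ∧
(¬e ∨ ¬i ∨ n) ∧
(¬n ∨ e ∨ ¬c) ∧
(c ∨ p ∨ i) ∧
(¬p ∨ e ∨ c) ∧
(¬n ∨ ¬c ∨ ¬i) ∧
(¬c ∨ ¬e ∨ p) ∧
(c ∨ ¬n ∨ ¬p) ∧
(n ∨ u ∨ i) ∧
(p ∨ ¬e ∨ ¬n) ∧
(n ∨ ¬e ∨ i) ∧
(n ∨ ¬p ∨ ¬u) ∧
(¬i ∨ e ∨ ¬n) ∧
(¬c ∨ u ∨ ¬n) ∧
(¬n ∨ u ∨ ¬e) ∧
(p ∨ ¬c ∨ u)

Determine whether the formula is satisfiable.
Yes

Yes, the formula is satisfiable.

One satisfying assignment is: u=True, e=False, i=False, c=True, p=False, n=False

Verification: With this assignment, all 26 clauses evaluate to true.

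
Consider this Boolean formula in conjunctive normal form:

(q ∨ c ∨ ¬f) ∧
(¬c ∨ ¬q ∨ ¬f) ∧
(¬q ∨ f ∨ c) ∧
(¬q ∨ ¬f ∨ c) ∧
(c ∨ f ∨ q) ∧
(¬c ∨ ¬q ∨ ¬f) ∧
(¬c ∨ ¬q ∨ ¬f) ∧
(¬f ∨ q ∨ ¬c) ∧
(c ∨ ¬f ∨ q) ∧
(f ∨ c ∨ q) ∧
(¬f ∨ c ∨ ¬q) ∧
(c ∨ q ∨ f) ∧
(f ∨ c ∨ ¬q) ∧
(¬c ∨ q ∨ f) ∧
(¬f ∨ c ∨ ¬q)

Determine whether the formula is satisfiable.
Yes

Yes, the formula is satisfiable.

One satisfying assignment is: c=True, f=False, q=True

Verification: With this assignment, all 15 clauses evaluate to true.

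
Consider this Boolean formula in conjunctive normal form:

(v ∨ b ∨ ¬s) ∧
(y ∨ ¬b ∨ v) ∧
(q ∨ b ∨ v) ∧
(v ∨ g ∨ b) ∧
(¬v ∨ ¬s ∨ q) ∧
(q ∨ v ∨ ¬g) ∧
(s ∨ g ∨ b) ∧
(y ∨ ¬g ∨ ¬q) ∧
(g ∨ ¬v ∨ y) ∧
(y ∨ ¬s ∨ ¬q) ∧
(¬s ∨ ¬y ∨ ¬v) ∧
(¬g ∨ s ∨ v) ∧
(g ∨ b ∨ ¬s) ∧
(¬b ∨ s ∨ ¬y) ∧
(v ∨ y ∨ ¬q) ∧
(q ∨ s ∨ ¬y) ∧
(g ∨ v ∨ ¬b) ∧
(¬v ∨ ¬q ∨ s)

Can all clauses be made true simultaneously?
Yes

Yes, the formula is satisfiable.

One satisfying assignment is: y=False, q=False, v=True, b=True, s=False, g=True

Verification: With this assignment, all 18 clauses evaluate to true.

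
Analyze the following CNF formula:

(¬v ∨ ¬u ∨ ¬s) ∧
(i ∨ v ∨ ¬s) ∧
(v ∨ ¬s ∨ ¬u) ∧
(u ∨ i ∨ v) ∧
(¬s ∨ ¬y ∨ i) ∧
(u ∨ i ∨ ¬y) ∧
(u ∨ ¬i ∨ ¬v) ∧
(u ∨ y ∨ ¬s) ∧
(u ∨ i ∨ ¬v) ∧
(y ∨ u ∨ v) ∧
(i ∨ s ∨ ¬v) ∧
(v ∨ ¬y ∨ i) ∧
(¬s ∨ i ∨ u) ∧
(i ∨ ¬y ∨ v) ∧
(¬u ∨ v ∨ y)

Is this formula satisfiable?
Yes

Yes, the formula is satisfiable.

One satisfying assignment is: y=True, i=True, v=False, u=False, s=False

Verification: With this assignment, all 15 clauses evaluate to true.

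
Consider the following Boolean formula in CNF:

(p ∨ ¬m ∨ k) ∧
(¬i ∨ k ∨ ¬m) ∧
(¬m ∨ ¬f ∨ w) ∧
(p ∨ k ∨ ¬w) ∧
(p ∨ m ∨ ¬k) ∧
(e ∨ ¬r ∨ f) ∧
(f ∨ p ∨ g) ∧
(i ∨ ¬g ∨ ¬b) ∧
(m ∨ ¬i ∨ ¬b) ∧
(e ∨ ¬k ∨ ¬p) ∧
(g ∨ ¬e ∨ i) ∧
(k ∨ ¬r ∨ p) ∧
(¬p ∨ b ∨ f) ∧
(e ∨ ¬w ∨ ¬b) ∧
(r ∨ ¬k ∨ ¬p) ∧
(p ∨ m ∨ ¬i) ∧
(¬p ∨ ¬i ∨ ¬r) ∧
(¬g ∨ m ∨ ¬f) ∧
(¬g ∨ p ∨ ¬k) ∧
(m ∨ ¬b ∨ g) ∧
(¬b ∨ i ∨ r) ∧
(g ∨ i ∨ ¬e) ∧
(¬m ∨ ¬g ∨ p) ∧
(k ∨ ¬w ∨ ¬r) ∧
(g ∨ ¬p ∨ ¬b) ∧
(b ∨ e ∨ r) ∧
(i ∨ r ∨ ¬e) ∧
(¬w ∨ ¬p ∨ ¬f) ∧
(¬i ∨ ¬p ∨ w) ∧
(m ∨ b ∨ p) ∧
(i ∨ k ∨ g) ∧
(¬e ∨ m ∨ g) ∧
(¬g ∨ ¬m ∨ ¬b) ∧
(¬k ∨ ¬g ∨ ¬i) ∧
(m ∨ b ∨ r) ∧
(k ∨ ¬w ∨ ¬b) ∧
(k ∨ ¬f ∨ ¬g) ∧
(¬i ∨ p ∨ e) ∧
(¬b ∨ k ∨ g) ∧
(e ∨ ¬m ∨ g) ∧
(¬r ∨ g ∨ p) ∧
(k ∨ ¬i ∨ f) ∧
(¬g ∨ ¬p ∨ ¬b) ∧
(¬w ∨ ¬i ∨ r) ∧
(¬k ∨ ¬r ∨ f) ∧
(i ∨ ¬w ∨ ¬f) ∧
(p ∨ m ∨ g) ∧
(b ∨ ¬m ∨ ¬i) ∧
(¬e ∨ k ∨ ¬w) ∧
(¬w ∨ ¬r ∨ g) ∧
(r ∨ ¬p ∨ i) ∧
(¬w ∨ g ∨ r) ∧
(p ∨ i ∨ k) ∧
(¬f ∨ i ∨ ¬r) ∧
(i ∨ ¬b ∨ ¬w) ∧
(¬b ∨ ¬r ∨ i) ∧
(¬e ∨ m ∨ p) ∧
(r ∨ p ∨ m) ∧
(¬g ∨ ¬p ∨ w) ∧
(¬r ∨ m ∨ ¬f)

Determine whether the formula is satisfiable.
No

No, the formula is not satisfiable.

No assignment of truth values to the variables can make all 60 clauses true simultaneously.

The formula is UNSAT (unsatisfiable).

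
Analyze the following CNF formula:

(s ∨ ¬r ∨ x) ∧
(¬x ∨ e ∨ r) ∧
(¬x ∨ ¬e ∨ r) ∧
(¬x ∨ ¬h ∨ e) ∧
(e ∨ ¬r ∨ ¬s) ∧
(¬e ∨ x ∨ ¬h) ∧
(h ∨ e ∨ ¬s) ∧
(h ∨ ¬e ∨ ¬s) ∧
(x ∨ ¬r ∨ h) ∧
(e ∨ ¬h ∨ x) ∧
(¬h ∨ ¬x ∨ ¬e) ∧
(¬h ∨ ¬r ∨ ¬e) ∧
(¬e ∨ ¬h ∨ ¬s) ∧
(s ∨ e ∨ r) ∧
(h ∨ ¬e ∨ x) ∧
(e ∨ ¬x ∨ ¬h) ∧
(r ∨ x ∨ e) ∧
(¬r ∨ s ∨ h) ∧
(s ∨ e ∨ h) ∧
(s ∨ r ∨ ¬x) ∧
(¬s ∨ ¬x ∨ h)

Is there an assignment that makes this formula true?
No

No, the formula is not satisfiable.

No assignment of truth values to the variables can make all 21 clauses true simultaneously.

The formula is UNSAT (unsatisfiable).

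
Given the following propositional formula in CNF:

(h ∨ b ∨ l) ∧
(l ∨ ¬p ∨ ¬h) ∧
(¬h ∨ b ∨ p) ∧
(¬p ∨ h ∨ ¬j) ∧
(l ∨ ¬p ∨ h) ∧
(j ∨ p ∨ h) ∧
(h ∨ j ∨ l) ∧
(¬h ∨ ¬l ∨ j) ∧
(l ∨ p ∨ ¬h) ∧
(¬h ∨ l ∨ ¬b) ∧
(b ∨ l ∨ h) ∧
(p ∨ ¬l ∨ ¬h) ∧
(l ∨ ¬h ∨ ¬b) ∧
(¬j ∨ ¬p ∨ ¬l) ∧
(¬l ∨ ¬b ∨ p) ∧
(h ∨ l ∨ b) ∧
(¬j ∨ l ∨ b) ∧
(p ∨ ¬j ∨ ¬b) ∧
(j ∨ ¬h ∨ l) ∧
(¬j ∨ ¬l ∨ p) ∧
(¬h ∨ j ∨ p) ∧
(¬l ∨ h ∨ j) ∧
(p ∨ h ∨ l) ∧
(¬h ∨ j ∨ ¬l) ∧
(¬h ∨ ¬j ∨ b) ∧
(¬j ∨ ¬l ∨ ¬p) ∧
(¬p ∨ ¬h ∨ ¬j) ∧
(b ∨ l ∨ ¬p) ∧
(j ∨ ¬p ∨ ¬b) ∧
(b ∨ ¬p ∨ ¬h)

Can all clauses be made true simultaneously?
No

No, the formula is not satisfiable.

No assignment of truth values to the variables can make all 30 clauses true simultaneously.

The formula is UNSAT (unsatisfiable).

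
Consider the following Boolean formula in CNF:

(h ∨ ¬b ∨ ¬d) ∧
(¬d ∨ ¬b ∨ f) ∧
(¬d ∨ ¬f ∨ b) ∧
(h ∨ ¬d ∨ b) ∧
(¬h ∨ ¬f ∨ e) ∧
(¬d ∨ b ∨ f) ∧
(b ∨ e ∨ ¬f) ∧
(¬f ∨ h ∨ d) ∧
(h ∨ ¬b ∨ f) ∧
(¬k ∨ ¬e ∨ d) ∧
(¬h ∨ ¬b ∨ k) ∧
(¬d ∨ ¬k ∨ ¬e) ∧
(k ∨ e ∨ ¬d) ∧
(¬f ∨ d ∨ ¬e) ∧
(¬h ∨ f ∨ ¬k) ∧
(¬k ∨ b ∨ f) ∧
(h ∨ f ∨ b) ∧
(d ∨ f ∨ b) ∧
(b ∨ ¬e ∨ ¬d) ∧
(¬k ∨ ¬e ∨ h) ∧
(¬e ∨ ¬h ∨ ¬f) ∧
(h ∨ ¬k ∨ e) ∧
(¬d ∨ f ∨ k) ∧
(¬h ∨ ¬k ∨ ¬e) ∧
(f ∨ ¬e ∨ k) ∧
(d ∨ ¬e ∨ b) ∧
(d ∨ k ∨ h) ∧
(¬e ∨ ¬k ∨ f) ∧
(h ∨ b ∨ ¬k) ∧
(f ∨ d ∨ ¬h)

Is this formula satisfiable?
No

No, the formula is not satisfiable.

No assignment of truth values to the variables can make all 30 clauses true simultaneously.

The formula is UNSAT (unsatisfiable).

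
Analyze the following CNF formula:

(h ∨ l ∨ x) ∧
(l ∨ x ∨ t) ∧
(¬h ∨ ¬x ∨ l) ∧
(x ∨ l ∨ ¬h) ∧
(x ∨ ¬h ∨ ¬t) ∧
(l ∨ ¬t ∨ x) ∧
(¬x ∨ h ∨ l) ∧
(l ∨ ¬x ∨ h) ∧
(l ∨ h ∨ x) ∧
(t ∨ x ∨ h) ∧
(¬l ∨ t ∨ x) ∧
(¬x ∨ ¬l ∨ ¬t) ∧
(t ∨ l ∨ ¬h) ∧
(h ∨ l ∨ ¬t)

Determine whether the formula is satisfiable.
Yes

Yes, the formula is satisfiable.

One satisfying assignment is: l=True, x=True, h=True, t=False

Verification: With this assignment, all 14 clauses evaluate to true.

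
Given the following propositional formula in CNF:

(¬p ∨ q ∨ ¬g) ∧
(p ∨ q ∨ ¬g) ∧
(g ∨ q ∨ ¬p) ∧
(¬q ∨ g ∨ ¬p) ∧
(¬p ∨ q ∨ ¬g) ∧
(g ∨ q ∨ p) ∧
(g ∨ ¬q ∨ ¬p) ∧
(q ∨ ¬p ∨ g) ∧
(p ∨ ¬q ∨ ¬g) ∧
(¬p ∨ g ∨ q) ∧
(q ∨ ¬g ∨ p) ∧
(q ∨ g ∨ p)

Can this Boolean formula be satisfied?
Yes

Yes, the formula is satisfiable.

One satisfying assignment is: p=False, g=False, q=True

Verification: With this assignment, all 12 clauses evaluate to true.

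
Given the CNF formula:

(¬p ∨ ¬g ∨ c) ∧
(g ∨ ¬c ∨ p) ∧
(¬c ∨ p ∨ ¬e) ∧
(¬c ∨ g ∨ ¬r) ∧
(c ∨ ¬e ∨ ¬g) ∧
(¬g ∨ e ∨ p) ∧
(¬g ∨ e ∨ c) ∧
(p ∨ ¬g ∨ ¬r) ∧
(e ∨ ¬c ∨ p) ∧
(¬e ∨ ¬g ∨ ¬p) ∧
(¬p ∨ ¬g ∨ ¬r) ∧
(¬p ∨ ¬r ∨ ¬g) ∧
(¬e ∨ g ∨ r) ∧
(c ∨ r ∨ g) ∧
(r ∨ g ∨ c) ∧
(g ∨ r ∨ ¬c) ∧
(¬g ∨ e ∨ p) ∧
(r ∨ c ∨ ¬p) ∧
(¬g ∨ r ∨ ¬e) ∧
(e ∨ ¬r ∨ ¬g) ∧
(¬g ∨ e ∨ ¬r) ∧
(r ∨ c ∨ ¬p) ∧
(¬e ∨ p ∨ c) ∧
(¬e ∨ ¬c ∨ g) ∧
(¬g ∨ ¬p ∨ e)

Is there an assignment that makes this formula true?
Yes

Yes, the formula is satisfiable.

One satisfying assignment is: e=False, c=False, g=False, p=False, r=True

Verification: With this assignment, all 25 clauses evaluate to true.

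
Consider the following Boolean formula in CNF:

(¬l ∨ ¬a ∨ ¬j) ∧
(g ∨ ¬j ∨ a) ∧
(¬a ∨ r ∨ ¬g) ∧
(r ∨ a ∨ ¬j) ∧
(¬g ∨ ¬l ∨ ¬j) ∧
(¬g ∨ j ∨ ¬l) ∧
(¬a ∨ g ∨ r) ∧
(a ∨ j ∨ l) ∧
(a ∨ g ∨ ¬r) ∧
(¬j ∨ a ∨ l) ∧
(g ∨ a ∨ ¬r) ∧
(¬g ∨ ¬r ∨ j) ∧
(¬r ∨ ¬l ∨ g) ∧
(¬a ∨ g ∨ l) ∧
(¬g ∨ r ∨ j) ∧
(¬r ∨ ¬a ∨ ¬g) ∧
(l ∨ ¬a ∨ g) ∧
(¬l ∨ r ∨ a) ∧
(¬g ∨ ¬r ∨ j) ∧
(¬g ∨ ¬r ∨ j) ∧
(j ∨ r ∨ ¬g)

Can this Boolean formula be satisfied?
No

No, the formula is not satisfiable.

No assignment of truth values to the variables can make all 21 clauses true simultaneously.

The formula is UNSAT (unsatisfiable).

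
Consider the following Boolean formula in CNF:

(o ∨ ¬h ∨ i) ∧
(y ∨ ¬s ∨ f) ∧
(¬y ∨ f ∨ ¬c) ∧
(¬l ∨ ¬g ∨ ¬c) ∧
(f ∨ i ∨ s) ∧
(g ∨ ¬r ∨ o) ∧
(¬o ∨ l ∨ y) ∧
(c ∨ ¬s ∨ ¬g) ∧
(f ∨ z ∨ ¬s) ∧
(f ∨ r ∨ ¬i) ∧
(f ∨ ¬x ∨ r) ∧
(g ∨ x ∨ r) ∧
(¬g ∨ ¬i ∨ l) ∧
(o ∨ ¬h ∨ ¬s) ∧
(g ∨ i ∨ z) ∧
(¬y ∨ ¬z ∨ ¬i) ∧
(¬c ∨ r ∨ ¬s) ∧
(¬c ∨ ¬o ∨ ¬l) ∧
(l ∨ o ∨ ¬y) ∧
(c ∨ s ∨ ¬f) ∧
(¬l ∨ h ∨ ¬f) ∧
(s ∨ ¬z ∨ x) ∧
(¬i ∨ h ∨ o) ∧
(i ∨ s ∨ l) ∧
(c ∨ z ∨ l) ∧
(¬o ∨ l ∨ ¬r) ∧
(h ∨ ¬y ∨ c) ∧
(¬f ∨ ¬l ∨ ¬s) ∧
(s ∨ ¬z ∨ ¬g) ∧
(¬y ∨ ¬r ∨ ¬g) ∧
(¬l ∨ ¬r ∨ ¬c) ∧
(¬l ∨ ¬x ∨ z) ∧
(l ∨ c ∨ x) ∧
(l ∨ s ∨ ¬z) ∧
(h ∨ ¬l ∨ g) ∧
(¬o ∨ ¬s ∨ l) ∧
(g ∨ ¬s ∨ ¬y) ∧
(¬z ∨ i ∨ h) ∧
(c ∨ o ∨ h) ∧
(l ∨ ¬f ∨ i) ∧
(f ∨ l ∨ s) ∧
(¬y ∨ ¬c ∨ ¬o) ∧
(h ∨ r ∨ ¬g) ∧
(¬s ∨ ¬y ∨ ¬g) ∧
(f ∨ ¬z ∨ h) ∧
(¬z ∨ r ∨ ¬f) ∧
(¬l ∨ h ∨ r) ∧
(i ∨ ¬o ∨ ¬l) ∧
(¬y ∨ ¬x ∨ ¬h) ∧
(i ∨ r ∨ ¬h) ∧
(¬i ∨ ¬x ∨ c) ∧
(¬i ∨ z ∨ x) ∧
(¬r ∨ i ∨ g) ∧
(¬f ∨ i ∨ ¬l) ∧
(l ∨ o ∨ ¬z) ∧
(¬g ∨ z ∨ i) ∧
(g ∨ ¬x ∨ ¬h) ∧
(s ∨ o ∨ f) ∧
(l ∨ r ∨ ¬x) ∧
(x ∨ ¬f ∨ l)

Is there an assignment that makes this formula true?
No

No, the formula is not satisfiable.

No assignment of truth values to the variables can make all 60 clauses true simultaneously.

The formula is UNSAT (unsatisfiable).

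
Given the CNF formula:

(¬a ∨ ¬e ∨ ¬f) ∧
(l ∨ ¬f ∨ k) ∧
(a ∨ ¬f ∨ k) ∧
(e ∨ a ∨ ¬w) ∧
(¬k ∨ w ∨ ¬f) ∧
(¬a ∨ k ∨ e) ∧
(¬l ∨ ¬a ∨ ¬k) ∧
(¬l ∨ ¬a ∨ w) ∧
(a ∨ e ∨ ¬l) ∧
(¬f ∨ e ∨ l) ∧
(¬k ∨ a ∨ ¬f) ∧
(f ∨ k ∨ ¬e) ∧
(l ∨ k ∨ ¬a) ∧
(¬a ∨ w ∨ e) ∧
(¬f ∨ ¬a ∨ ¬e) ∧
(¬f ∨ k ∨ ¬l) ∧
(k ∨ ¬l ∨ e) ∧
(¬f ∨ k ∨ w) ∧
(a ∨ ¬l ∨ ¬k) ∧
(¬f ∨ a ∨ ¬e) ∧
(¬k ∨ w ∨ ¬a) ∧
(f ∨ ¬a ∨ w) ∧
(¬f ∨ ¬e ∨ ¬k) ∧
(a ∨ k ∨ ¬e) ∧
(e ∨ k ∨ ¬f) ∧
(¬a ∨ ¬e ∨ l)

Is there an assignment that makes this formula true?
Yes

Yes, the formula is satisfiable.

One satisfying assignment is: k=False, w=False, l=False, e=False, f=False, a=False

Verification: With this assignment, all 26 clauses evaluate to true.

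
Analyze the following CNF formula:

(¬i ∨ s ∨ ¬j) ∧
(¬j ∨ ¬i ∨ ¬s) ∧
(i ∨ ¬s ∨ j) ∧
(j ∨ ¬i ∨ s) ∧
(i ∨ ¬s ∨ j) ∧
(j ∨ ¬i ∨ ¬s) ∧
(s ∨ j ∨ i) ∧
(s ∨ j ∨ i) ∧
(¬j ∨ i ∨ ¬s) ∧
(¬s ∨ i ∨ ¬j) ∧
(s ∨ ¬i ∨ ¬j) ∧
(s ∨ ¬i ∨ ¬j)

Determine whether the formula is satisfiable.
Yes

Yes, the formula is satisfiable.

One satisfying assignment is: s=False, j=True, i=False

Verification: With this assignment, all 12 clauses evaluate to true.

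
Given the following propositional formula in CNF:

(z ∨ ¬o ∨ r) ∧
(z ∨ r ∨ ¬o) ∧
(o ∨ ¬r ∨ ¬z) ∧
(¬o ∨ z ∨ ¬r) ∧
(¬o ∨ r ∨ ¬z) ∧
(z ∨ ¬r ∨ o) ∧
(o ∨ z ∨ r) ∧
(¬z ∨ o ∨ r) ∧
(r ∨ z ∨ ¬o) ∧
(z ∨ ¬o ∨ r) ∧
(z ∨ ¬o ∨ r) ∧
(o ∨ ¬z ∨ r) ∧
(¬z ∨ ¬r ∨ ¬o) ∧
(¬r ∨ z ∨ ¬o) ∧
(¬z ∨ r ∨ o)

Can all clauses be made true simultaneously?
No

No, the formula is not satisfiable.

No assignment of truth values to the variables can make all 15 clauses true simultaneously.

The formula is UNSAT (unsatisfiable).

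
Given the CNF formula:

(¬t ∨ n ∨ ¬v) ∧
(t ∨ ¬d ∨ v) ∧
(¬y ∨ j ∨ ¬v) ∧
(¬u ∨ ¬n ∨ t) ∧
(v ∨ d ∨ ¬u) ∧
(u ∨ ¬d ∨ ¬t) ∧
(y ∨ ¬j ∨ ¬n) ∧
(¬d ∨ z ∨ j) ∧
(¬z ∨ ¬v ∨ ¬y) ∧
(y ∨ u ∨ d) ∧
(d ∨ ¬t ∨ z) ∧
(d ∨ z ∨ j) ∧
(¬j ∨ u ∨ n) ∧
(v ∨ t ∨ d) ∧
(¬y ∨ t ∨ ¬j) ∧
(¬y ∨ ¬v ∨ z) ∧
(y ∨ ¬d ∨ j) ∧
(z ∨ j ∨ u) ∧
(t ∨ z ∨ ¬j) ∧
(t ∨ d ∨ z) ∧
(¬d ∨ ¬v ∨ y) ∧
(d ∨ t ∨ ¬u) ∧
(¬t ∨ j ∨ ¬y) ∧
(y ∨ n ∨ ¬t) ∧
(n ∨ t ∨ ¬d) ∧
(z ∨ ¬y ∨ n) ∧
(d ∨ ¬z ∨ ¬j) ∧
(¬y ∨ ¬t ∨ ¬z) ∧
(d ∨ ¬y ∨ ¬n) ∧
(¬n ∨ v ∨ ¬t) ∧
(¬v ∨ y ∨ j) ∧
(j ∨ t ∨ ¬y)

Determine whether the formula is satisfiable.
No

No, the formula is not satisfiable.

No assignment of truth values to the variables can make all 32 clauses true simultaneously.

The formula is UNSAT (unsatisfiable).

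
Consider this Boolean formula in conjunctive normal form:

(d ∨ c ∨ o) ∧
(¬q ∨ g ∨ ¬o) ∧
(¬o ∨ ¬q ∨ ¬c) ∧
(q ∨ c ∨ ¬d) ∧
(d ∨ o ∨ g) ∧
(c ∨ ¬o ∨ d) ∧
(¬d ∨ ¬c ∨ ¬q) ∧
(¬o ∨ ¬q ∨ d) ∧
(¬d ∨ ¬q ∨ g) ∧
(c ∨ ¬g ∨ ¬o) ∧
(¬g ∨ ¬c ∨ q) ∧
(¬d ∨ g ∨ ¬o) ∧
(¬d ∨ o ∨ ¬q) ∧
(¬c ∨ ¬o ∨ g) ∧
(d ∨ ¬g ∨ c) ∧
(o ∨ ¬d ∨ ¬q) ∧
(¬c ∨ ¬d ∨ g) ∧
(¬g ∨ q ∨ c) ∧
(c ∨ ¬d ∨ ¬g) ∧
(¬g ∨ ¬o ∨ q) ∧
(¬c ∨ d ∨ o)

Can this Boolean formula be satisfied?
No

No, the formula is not satisfiable.

No assignment of truth values to the variables can make all 21 clauses true simultaneously.

The formula is UNSAT (unsatisfiable).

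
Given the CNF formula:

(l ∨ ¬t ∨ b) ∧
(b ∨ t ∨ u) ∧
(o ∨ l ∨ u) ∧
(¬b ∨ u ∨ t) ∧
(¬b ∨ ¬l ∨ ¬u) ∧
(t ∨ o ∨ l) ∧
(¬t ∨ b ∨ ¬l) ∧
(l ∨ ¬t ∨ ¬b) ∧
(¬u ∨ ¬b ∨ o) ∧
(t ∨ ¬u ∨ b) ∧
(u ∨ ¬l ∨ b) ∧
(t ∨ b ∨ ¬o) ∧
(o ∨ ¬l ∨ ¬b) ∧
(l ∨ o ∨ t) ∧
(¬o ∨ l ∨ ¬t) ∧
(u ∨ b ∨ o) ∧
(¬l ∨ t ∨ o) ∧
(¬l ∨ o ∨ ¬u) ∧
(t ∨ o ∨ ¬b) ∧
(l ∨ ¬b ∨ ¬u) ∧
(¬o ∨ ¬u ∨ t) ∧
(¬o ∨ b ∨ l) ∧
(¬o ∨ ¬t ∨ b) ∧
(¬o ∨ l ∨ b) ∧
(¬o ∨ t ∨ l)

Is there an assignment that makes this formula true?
Yes

Yes, the formula is satisfiable.

One satisfying assignment is: l=True, o=True, t=True, b=True, u=False

Verification: With this assignment, all 25 clauses evaluate to true.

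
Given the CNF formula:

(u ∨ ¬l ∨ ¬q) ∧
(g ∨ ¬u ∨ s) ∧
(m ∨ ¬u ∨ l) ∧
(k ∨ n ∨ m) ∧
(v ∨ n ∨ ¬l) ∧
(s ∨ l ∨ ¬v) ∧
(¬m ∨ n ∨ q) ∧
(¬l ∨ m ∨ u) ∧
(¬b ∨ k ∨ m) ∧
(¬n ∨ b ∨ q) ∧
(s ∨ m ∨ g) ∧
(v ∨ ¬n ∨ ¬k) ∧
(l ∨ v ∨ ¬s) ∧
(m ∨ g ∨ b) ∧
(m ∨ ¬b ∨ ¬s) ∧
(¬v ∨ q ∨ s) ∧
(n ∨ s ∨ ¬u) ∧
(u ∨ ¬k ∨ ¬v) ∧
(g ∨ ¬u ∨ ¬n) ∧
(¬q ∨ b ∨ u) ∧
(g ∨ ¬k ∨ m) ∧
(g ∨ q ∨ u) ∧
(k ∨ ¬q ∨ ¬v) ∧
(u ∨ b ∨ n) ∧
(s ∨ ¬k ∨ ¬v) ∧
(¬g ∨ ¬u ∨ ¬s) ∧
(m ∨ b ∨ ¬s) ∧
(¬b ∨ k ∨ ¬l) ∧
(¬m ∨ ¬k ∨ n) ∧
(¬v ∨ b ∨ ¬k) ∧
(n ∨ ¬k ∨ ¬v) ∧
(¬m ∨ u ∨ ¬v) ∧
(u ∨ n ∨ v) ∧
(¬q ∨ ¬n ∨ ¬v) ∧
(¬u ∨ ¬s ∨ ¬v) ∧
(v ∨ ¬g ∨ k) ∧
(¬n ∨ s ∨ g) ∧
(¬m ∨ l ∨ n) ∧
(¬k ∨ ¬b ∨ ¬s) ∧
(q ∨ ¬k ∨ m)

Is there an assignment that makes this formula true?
No

No, the formula is not satisfiable.

No assignment of truth values to the variables can make all 40 clauses true simultaneously.

The formula is UNSAT (unsatisfiable).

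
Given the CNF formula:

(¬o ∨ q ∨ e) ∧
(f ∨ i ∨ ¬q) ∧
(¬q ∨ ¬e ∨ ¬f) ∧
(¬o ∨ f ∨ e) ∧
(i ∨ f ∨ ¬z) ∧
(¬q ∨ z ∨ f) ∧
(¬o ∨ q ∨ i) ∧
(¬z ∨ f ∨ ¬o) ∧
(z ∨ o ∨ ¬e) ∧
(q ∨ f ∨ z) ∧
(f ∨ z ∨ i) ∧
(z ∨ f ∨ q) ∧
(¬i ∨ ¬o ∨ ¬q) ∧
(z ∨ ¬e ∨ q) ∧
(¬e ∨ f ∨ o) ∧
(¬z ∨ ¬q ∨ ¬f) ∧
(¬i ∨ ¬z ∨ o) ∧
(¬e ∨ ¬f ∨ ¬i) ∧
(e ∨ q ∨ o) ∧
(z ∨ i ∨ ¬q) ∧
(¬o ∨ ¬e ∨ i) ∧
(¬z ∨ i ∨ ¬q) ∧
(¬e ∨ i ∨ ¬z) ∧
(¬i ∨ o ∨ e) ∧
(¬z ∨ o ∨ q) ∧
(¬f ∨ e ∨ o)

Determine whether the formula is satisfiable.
No

No, the formula is not satisfiable.

No assignment of truth values to the variables can make all 26 clauses true simultaneously.

The formula is UNSAT (unsatisfiable).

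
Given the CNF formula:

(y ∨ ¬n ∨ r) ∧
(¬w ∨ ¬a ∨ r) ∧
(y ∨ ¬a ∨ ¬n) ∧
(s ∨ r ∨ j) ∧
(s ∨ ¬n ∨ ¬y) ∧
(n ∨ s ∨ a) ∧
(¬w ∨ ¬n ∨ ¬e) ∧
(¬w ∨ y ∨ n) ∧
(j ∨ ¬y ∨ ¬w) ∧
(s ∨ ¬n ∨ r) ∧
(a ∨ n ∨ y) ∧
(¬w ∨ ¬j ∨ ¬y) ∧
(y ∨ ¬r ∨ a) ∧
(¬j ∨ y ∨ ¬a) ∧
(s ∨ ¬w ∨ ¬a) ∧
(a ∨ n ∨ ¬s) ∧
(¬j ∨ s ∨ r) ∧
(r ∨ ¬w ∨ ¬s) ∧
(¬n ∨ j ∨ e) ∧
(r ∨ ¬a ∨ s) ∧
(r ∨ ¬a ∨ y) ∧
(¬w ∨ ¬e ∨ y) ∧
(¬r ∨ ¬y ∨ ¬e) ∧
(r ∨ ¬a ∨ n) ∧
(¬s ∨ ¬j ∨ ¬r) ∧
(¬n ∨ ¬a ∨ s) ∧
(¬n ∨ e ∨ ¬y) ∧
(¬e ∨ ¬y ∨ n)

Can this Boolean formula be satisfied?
Yes

Yes, the formula is satisfiable.

One satisfying assignment is: a=True, s=False, j=False, r=True, y=False, e=False, n=False, w=False

Verification: With this assignment, all 28 clauses evaluate to true.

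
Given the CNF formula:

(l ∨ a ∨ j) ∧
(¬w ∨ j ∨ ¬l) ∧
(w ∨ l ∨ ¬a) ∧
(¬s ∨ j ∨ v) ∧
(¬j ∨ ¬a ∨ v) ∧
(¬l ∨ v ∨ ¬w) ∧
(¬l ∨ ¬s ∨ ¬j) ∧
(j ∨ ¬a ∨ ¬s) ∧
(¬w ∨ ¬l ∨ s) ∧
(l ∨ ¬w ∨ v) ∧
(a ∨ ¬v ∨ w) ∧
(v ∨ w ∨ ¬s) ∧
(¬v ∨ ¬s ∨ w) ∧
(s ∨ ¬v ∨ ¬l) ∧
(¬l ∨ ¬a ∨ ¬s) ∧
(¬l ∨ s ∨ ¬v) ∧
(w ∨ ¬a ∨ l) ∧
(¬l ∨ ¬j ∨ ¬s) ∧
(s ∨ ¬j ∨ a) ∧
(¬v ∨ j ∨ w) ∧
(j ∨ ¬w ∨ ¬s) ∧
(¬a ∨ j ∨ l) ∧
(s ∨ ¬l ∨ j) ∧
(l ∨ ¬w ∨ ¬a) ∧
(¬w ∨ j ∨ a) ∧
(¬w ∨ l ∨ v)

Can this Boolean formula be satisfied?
Yes

Yes, the formula is satisfiable.

One satisfying assignment is: a=False, l=False, w=True, s=True, v=True, j=True

Verification: With this assignment, all 26 clauses evaluate to true.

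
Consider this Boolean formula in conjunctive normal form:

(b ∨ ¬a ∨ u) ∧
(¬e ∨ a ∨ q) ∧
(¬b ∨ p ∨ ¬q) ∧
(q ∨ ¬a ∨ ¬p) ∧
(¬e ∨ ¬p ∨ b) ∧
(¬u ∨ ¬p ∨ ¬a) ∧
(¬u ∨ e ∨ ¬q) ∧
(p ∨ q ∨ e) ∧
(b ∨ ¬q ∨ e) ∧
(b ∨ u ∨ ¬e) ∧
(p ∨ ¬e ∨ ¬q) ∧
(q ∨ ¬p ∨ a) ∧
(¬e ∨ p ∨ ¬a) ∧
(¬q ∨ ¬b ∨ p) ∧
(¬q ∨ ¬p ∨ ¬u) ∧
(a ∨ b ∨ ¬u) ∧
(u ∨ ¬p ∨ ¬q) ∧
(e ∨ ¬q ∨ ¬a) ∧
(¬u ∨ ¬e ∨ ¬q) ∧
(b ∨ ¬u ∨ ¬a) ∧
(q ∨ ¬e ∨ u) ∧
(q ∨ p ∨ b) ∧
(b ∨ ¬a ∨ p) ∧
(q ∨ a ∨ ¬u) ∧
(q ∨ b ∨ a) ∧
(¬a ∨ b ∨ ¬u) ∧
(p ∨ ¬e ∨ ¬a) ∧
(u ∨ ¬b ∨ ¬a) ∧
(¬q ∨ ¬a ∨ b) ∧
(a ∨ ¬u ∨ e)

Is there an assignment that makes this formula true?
No

No, the formula is not satisfiable.

No assignment of truth values to the variables can make all 30 clauses true simultaneously.

The formula is UNSAT (unsatisfiable).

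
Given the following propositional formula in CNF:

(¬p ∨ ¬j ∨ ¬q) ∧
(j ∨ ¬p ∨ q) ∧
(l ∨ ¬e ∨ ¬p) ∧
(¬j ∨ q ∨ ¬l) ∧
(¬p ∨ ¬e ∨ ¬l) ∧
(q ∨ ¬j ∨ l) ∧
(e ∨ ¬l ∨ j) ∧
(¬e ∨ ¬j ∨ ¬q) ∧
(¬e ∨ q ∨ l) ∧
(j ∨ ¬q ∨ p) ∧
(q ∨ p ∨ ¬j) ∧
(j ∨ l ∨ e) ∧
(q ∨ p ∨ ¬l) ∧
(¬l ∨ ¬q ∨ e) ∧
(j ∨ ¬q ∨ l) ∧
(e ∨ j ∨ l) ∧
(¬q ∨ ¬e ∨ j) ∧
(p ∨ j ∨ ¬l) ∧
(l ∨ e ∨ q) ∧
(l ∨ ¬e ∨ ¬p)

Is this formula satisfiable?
Yes

Yes, the formula is satisfiable.

One satisfying assignment is: j=True, p=False, l=False, q=True, e=False

Verification: With this assignment, all 20 clauses evaluate to true.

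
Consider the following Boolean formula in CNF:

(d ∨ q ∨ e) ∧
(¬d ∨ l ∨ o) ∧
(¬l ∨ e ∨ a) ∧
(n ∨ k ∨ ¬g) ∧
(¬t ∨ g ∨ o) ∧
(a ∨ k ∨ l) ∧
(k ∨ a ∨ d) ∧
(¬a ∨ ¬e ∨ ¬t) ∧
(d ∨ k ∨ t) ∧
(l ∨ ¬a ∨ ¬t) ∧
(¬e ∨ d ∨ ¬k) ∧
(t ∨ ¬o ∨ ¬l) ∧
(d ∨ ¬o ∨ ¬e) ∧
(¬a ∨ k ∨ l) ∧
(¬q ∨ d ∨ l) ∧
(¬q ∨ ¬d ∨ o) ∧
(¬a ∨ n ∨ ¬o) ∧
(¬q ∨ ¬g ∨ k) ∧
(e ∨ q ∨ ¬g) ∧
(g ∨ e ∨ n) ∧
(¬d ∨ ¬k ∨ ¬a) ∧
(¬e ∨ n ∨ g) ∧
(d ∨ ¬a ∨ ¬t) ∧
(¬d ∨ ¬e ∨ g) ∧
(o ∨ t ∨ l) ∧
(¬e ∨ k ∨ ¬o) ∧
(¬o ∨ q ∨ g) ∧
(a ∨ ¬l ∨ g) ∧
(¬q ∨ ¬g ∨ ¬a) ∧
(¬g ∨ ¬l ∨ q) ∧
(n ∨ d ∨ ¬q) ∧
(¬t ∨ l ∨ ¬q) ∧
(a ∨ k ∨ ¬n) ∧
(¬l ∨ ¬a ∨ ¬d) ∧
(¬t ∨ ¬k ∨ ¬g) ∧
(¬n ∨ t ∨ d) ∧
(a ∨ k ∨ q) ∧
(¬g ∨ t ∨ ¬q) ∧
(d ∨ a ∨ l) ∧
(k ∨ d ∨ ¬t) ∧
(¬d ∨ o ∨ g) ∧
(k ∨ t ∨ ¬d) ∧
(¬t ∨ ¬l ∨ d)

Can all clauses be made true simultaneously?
Yes

Yes, the formula is satisfiable.

One satisfying assignment is: e=False, g=False, n=True, t=False, o=True, l=False, a=False, d=True, k=True, q=True

Verification: With this assignment, all 43 clauses evaluate to true.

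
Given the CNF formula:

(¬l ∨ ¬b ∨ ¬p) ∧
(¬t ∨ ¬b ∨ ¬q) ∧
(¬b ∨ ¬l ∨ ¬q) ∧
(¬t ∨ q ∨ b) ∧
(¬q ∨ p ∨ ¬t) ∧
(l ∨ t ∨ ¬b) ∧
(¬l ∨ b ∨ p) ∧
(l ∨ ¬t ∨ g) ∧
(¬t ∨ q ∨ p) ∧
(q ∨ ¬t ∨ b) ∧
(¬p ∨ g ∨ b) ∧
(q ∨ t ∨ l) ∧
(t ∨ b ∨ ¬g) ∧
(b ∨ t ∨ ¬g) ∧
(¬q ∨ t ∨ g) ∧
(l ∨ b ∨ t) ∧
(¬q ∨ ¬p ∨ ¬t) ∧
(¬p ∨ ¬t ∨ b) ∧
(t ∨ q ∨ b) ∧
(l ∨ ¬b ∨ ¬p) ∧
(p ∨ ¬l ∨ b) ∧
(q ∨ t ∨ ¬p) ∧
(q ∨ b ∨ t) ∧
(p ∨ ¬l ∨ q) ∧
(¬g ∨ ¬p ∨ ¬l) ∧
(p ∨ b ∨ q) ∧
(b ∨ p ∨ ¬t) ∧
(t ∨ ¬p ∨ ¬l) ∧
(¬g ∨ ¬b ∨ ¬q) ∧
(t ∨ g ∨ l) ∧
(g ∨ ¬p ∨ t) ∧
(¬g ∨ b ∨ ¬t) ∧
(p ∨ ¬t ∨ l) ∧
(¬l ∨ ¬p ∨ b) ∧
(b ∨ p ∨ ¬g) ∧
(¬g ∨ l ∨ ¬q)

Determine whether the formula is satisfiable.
No

No, the formula is not satisfiable.

No assignment of truth values to the variables can make all 36 clauses true simultaneously.

The formula is UNSAT (unsatisfiable).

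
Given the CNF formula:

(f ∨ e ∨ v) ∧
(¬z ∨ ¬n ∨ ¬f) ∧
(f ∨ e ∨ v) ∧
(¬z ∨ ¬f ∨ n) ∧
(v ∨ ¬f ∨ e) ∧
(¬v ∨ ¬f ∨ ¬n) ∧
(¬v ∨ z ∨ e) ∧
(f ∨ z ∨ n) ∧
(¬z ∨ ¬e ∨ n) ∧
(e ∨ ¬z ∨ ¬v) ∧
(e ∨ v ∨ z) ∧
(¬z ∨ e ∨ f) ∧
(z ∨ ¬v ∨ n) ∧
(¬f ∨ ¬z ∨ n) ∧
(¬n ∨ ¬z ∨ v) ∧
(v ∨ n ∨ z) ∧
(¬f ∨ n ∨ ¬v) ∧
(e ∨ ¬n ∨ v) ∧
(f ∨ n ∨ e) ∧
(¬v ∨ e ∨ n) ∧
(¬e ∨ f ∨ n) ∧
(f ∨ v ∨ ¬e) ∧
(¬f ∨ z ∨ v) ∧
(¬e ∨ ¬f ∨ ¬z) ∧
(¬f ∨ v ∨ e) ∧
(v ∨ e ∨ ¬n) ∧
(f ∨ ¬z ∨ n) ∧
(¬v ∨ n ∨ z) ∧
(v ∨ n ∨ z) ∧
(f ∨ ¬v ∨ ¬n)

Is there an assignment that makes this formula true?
No

No, the formula is not satisfiable.

No assignment of truth values to the variables can make all 30 clauses true simultaneously.

The formula is UNSAT (unsatisfiable).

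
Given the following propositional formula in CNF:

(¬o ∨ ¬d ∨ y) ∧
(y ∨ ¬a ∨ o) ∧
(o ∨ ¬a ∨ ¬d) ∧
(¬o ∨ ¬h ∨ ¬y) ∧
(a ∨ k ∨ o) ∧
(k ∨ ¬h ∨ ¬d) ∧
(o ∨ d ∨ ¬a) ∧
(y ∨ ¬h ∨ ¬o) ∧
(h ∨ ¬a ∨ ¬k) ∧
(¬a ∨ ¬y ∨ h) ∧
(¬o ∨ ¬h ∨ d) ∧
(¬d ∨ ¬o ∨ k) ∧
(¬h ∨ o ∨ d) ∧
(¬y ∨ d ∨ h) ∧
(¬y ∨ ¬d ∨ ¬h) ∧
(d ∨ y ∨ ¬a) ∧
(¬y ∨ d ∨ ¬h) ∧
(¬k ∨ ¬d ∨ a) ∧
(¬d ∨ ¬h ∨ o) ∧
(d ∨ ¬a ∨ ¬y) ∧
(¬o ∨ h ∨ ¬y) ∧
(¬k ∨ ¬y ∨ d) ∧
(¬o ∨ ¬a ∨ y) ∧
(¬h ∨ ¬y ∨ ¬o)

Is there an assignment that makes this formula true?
Yes

Yes, the formula is satisfiable.

One satisfying assignment is: h=False, a=False, k=False, d=False, y=False, o=True

Verification: With this assignment, all 24 clauses evaluate to true.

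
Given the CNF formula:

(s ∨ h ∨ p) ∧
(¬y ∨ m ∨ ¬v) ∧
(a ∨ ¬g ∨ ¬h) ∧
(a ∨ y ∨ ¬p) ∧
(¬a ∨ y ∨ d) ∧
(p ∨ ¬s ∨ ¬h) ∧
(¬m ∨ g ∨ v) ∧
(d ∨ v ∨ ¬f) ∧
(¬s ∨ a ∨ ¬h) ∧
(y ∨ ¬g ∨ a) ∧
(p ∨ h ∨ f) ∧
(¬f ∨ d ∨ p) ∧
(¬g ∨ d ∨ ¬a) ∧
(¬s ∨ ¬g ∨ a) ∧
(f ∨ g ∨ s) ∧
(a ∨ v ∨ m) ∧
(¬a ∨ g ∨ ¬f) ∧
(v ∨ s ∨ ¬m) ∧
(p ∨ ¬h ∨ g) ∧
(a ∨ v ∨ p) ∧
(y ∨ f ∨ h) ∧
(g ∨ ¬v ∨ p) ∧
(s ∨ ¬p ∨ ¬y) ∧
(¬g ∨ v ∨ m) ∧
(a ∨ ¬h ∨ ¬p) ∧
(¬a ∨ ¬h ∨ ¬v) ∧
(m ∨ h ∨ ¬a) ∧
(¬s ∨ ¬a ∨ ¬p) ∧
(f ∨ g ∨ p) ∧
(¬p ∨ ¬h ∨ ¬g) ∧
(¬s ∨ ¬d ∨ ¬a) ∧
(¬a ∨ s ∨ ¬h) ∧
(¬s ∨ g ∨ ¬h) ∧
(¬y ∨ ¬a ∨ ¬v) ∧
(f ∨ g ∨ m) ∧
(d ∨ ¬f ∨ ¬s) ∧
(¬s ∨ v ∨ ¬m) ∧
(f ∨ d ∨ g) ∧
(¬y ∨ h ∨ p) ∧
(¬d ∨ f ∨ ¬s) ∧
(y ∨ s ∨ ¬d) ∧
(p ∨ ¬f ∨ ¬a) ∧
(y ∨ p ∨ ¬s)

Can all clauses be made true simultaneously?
Yes

Yes, the formula is satisfiable.

One satisfying assignment is: v=True, h=False, p=True, g=False, d=True, s=True, y=True, f=True, m=True, a=False

Verification: With this assignment, all 43 clauses evaluate to true.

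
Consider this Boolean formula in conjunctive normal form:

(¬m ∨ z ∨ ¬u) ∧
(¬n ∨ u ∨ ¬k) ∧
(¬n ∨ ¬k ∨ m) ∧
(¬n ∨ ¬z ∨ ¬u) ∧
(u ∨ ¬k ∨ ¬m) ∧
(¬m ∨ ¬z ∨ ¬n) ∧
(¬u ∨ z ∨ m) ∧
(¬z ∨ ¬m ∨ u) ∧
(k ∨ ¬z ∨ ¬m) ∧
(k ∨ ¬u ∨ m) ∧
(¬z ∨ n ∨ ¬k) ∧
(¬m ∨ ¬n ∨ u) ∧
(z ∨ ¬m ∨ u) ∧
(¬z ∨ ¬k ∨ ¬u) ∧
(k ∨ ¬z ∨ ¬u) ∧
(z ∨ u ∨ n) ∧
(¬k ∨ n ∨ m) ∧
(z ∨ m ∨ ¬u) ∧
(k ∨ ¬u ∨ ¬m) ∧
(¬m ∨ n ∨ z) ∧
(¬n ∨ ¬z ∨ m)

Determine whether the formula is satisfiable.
Yes

Yes, the formula is satisfiable.

One satisfying assignment is: m=False, z=True, k=False, u=False, n=False

Verification: With this assignment, all 21 clauses evaluate to true.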